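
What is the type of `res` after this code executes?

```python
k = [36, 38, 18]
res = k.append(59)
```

list.append() returns None (mutates in place)

NoneType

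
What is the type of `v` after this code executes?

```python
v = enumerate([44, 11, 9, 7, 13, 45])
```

enumerate() returns an enumerate iterator object

enumerate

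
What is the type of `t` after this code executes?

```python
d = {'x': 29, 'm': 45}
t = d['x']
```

Accessing dict[str, int] with key 'x' returns int value 29

int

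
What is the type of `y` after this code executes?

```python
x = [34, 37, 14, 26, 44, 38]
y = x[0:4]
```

Slicing a list always returns a list

list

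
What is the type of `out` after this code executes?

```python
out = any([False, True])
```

any() returns bool

bool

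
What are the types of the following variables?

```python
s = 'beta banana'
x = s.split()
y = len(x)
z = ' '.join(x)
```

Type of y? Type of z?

len() returns int; str.join() returns str

int, str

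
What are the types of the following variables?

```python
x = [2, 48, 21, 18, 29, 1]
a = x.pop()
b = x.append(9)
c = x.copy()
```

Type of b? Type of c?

list.append() returns None; list.copy() returns list

NoneType, list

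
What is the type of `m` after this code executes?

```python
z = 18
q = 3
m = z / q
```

int / int always returns float in Python 3 (18 / 3 = 6)

float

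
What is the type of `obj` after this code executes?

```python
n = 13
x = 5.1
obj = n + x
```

int + float returns float (13 + 5.1 = 18.1)

float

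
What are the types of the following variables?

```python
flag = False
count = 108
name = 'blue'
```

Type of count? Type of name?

count is int; name is str

int, str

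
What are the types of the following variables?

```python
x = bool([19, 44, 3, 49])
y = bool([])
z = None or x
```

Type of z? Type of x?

None or <bool> returns the bool; bool() returns bool

bool, bool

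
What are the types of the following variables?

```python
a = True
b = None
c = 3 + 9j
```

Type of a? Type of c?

a is bool; c is complex

bool, complex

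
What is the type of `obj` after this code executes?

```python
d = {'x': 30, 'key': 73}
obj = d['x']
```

Accessing dict[str, int] with key 'x' returns int value 30

int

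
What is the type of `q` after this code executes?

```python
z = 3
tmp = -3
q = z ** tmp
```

int ** negative int returns float

float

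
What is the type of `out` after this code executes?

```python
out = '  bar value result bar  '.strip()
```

str.strip() returns str

str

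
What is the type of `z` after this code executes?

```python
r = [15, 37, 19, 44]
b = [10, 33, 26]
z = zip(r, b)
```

zip() returns a zip iterator object

zip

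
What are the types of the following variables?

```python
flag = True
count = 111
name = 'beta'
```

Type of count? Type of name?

count is int; name is str

int, str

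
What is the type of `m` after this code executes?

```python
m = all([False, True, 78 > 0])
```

all() returns bool

bool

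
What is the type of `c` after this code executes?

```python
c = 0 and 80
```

'and' returns the first falsy value (0, which is int)

int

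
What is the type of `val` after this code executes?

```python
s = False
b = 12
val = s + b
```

bool + int returns int (False is 0, so 0 + 12 = 12)

int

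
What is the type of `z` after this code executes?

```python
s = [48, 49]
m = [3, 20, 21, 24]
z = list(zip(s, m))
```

list(zip(...)) returns a list of tuples

list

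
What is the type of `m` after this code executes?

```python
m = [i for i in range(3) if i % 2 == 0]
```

A list comprehension [...] produces a list

list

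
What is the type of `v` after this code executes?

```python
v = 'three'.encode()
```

str.encode() returns bytes

bytes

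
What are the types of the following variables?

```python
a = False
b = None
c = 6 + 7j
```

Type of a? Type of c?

a is bool; c is complex

bool, complex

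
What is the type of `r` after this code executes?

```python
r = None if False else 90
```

Ternary: condition is False, else branch (90) taken → int

int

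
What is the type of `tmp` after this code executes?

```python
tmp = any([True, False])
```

any() returns bool

bool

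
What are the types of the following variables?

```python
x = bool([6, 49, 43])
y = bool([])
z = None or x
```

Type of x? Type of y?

bool() returns bool; bool() returns bool

bool, bool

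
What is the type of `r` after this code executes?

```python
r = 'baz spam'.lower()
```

str.lower() returns str

str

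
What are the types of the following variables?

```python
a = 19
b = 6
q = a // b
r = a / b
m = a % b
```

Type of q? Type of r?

int // int returns int; int / int returns float

int, float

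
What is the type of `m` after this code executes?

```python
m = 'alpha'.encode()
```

str.encode() returns bytes

bytes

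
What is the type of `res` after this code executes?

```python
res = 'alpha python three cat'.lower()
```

str.lower() returns str

str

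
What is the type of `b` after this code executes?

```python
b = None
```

None has type NoneType

NoneType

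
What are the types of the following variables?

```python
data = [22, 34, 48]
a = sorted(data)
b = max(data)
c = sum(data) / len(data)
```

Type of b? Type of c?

max of ints returns int; int / int returns float

int, float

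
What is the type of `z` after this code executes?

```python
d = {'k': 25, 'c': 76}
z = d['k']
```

Accessing dict[str, int] with key 'k' returns int value 25

int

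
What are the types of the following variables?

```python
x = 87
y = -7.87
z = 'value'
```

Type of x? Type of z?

x is int; z is str

int, str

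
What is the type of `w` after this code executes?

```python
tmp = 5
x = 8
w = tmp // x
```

int // int returns int (5 // 8 = 0)

int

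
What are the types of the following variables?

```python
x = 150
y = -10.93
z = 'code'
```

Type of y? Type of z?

y is float; z is str

float, str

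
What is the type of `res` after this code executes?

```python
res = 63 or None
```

'or' returns first truthy value (63, int)

int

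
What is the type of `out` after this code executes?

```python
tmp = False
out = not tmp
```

'not' always returns bool

bool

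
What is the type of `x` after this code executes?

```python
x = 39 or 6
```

'or' returns the first truthy value (39, which is int)

int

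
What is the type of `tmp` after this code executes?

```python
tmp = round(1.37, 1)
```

round() with ndigits arg returns float

float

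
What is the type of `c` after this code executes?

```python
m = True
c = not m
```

'not' always returns bool

bool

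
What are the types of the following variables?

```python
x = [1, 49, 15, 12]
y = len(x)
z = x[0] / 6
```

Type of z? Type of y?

int / int returns float; len() returns int

float, int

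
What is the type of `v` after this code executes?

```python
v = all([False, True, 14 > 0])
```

all() returns bool

bool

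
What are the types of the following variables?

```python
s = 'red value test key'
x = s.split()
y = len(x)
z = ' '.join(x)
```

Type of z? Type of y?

str.join() returns str; len() returns int

str, int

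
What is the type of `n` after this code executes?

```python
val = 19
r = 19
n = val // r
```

int // int returns int (19 // 19 = 1)

int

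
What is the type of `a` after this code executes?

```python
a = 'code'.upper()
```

str.upper() returns str

str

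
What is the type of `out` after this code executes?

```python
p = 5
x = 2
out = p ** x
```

int ** positive int returns int (5 ** 2 = 25)

int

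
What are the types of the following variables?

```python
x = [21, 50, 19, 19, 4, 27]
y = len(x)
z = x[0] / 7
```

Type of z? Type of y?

int / int returns float; len() returns int

float, int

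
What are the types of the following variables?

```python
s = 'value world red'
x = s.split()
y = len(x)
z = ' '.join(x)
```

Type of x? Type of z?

str.split() returns list; str.join() returns str

list, str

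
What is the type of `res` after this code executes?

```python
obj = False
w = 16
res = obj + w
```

bool + int returns int (False is 0, so 0 + 16 = 16)

int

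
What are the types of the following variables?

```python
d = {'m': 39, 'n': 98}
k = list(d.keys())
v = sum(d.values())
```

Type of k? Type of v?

list(...) returns list; sum of int values returns int

list, int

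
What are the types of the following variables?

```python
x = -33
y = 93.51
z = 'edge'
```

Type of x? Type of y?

x is int; y is float

int, float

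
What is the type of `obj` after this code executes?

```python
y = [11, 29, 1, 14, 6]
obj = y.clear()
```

list.clear() returns None

NoneType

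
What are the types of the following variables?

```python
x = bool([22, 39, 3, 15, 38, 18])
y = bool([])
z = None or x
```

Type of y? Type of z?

bool() returns bool; None or <bool> returns the bool

bool, bool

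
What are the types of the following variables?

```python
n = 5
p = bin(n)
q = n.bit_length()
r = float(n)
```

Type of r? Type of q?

float() returns float; int.bit_length() returns int

float, int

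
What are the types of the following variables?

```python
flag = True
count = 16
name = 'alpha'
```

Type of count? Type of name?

count is int; name is str

int, str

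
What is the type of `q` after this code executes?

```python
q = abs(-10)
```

abs() of int returns int

int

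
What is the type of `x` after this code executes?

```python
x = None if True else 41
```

Ternary: condition is True, if branch (None) taken → NoneType

NoneType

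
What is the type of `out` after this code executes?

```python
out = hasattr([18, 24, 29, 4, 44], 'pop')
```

hasattr() returns bool

bool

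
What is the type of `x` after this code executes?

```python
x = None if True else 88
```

Ternary: condition is True, if branch (None) taken → NoneType

NoneType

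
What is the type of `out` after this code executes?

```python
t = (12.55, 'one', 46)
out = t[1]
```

Index 1 of tuple is 'one' which is str

str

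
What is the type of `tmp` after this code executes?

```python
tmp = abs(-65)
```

abs() of int returns int

int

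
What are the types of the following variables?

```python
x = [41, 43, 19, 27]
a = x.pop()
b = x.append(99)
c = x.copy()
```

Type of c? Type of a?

list.copy() returns list; list.pop() returns the element (int)

list, int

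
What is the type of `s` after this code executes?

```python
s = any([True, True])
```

any() returns bool

bool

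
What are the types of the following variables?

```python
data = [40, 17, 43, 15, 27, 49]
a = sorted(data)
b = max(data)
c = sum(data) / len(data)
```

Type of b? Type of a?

max of ints returns int; sorted() returns list

int, list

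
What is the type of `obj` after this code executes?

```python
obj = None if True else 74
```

Ternary: condition is True, if branch (None) taken → NoneType

NoneType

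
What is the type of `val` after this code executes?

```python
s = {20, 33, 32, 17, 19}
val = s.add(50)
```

set.add() returns None (mutates in place)

NoneType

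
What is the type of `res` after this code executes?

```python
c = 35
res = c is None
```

'is' comparison returns bool

bool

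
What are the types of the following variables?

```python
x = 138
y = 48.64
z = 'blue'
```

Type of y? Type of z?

y is float; z is str

float, str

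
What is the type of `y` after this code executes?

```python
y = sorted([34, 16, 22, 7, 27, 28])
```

sorted() always returns list

list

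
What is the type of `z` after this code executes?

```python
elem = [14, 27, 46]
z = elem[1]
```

Indexing a list of ints returns int (elem[1] = 27)

int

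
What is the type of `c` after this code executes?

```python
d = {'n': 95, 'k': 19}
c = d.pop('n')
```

dict.pop() returns the value (int)

int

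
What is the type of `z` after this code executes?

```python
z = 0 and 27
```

'and' returns the first falsy value (0, which is int)

int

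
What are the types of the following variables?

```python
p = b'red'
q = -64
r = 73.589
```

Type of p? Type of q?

p is bytes; q is int

bytes, int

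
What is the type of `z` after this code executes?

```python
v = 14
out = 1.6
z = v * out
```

int * float returns float (14 * 1.6 = 22.4)

float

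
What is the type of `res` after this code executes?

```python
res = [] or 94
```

'or' returns first truthy value (94, which is int)

int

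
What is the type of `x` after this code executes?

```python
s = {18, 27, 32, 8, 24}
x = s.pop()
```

Popping from a set of ints returns int

int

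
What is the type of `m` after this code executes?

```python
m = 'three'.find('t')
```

str.find() returns int (index, or -1)

int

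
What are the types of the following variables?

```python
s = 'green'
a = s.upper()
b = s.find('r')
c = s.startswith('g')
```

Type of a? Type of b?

str.upper() returns str; str.find() returns int

str, int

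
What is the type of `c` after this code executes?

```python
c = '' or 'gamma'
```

'or' returns first truthy value ('gamma', which is str)

str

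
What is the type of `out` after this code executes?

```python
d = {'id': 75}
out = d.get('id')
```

dict.get() returns the value (int) when key is found

int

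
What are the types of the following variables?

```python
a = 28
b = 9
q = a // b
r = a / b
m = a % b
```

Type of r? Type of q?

int / int returns float; int // int returns int

float, int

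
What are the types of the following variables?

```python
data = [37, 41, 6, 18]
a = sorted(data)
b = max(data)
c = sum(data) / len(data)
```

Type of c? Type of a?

int / int returns float; sorted() returns list

float, list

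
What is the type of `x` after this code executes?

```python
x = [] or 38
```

'or' returns first truthy value (38, which is int)

int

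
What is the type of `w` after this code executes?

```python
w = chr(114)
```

chr() returns str (single character)

str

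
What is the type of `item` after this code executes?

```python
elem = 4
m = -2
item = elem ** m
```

int ** negative int returns float

float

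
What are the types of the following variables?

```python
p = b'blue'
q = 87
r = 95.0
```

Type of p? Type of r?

p is bytes; r is float

bytes, float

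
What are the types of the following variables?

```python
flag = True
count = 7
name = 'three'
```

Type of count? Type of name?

count is int; name is str

int, str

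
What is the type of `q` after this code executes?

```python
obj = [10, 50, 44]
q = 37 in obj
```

'in' operator returns bool

bool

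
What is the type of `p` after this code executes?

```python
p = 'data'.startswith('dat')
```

str.startswith() returns bool

bool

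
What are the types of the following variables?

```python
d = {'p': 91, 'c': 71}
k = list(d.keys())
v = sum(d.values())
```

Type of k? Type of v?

list(...) returns list; sum of int values returns int

list, int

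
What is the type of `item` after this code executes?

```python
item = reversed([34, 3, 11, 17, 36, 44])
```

reversed() on a list returns a list_reverseiterator

list_reverseiterator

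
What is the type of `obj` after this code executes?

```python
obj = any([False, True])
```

any() returns bool

bool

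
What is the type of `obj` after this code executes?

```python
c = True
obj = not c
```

'not' always returns bool

bool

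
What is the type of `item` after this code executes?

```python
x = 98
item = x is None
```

'is' comparison returns bool

bool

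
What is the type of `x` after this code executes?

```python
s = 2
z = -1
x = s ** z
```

int ** negative int returns float

float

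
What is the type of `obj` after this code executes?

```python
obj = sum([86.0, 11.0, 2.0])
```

sum() of floats returns float

float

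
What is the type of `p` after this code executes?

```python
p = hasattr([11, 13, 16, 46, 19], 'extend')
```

hasattr() returns bool

bool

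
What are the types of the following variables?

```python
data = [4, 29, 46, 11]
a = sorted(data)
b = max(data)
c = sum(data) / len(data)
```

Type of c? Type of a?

int / int returns float; sorted() returns list

float, list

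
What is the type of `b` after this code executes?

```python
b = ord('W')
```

ord() returns int (Unicode code point)

int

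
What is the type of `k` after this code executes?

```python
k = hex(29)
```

hex() returns str representation

str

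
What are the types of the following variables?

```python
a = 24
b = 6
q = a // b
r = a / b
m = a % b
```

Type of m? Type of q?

int % int returns int; int // int returns int

int, int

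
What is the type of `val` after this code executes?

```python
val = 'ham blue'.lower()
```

str.lower() returns str

str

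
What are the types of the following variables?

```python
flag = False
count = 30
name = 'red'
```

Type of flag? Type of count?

flag is bool; count is int

bool, int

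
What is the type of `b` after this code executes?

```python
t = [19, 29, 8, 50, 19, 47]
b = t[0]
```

Indexing a list of ints returns int (t[0] = 19)

int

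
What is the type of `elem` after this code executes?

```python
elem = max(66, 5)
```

max() of ints returns int

int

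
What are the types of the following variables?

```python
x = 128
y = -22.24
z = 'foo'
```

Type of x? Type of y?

x is int; y is float

int, float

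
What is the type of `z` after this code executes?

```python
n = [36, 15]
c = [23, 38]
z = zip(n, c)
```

zip() returns a zip iterator object

zip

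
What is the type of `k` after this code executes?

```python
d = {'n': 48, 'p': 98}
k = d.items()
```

dict.items() returns a dict_items view

dict_items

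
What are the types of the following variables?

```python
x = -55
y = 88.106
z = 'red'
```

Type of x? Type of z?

x is int; z is str

int, str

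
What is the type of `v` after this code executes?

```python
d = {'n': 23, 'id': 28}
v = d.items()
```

dict.items() returns a dict_items view

dict_items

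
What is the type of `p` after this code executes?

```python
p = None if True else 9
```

Ternary: condition is True, if branch (None) taken → NoneType

NoneType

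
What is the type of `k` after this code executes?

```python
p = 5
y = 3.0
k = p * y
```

int * float returns float (5 * 3.0 = 15.0)

float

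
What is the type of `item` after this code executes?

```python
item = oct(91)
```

oct() returns str representation

str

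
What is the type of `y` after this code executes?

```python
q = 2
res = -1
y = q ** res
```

int ** negative int returns float

float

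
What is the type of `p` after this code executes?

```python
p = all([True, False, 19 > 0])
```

all() returns bool

bool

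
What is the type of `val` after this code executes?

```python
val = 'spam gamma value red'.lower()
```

str.lower() returns str

str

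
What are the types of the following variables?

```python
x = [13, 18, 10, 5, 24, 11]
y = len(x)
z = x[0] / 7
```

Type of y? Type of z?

len() returns int; int / int returns float

int, float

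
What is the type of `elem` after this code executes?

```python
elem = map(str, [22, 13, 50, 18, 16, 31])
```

map() returns a map iterator object

map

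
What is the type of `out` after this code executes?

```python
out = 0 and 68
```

'and' returns the first falsy value (0, which is int)

int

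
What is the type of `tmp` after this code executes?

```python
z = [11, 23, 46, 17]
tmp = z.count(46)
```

list.count() returns int

int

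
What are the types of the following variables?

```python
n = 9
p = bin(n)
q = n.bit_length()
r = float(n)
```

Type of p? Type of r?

bin() returns str; float() returns float

str, float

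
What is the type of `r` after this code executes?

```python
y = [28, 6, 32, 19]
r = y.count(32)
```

list.count() returns int

int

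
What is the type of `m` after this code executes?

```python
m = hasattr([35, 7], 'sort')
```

hasattr() returns bool

bool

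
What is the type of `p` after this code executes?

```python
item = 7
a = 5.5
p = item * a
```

int * float returns float (7 * 5.5 = 38.5)

float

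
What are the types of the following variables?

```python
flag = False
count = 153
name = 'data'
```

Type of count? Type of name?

count is int; name is str

int, str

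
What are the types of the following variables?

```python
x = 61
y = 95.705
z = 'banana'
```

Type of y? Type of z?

y is float; z is str

float, str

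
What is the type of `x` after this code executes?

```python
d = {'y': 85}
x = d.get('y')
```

dict.get() returns the value (int) when key is found

int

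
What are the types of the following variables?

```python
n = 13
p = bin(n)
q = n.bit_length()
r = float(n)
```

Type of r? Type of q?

float() returns float; int.bit_length() returns int

float, int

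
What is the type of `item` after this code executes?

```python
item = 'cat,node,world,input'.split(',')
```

str.split() returns list

list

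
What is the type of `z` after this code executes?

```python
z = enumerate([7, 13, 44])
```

enumerate() returns an enumerate iterator object

enumerate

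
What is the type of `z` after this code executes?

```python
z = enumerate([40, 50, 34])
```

enumerate() returns an enumerate iterator object

enumerate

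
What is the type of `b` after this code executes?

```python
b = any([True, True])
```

any() returns bool

bool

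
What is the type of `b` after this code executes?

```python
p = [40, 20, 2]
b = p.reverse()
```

list.reverse() returns None

NoneType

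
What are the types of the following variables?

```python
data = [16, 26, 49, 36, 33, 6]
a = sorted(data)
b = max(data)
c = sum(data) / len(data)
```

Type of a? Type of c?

sorted() returns list; int / int returns float

list, float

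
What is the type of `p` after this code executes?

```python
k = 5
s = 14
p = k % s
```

int % int returns int (5 % 14 = 5)

int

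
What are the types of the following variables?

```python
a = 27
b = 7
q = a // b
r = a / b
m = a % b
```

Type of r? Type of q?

int / int returns float; int // int returns int

float, int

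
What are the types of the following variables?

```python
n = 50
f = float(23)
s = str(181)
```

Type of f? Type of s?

f is float; s is str

float, str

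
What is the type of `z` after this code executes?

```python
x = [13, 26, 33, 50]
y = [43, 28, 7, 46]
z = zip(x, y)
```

zip() returns a zip iterator object

zip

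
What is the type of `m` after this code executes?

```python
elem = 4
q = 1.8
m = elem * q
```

int * float returns float (4 * 1.8 = 7.2)

float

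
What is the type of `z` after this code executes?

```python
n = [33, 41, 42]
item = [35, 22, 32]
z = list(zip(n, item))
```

list(zip(...)) returns a list of tuples

list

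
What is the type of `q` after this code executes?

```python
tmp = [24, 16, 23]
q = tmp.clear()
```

list.clear() returns None

NoneType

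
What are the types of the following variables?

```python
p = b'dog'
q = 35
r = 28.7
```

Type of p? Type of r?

p is bytes; r is float

bytes, float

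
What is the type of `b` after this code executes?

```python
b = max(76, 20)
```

max() of ints returns int

int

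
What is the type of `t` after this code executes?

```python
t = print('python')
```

print() returns None

NoneType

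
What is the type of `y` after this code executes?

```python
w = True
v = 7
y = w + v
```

bool + int returns int (True is 1, so 1 + 7 = 8)

int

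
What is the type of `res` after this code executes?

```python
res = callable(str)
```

callable() returns bool

bool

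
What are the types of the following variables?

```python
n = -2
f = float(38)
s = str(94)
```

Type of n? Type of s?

n is int; s is str

int, str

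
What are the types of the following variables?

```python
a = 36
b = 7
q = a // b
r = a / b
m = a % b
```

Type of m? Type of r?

int % int returns int; int / int returns float

int, float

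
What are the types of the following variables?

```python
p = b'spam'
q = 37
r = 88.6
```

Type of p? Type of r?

p is bytes; r is float

bytes, float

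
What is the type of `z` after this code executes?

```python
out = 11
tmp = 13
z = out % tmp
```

int % int returns int (11 % 13 = 11)

int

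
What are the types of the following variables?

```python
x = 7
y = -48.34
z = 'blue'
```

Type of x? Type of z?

x is int; z is str

int, str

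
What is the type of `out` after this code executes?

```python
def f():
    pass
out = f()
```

A function with no return statement returns None

NoneType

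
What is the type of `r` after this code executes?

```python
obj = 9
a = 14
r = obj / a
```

int / int always returns float in Python 3 (9 / 14 = 0.642857)

float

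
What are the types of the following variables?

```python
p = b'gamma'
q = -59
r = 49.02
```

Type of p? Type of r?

p is bytes; r is float

bytes, float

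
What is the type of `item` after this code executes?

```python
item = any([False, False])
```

any() returns bool

bool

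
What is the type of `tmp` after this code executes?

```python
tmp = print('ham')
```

print() returns None

NoneType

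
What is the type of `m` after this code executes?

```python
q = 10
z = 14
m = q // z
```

int // int returns int (10 // 14 = 0)

int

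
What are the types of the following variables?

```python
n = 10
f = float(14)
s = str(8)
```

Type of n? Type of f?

n is int; f is float

int, float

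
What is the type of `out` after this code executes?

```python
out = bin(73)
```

bin() returns str representation

str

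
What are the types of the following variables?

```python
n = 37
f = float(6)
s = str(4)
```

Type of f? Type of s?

f is float; s is str

float, str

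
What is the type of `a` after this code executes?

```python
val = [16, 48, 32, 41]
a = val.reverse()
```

list.reverse() returns None

NoneType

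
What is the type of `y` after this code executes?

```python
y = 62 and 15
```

'and' returns the last value when all truthy (15, which is int)

int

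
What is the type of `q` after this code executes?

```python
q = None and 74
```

'and' returns first falsy value (None)

NoneType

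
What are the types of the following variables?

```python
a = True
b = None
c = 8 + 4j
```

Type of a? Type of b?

a is bool; b is NoneType

bool, NoneType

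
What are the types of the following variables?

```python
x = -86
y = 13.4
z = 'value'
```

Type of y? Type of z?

y is float; z is str

float, str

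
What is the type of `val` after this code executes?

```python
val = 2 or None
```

'or' returns first truthy value (2, int)

int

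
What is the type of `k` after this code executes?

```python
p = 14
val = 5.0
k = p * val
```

int * float returns float (14 * 5.0 = 70.0)

float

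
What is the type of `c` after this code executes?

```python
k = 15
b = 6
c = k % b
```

int % int returns int (15 % 6 = 3)

int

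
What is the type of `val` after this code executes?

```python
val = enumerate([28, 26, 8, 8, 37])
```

enumerate() returns an enumerate iterator object

enumerate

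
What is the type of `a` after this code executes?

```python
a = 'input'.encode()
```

str.encode() returns bytes

bytes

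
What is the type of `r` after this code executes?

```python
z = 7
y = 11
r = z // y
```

int // int returns int (7 // 11 = 0)

int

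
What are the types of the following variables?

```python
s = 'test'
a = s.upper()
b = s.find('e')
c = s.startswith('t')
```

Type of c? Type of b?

str.startswith() returns bool; str.find() returns int

bool, int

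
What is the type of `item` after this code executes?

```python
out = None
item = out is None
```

'is' comparison returns bool

bool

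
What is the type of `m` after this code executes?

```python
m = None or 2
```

'or' with None returns the other value (2, int)

int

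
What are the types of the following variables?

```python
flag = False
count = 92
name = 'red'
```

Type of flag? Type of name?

flag is bool; name is str

bool, str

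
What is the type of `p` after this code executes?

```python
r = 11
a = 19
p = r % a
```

int % int returns int (11 % 19 = 11)

int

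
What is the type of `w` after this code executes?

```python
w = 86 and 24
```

'and' returns the last value when all truthy (24, which is int)

int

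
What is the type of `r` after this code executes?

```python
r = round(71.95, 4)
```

round() with ndigits arg returns float

float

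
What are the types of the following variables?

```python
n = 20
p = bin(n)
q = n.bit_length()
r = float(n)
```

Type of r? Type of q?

float() returns float; int.bit_length() returns int

float, int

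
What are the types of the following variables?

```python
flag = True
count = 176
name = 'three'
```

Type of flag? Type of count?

flag is bool; count is int

bool, int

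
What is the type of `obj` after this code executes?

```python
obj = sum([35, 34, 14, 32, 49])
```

sum() of ints returns int

int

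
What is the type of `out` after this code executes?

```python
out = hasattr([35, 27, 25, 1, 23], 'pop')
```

hasattr() returns bool

bool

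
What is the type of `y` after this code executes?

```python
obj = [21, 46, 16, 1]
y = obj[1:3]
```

Slicing a list always returns a list

list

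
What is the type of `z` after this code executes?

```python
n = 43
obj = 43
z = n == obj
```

Equality comparison returns bool

bool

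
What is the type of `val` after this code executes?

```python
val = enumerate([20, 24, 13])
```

enumerate() returns an enumerate iterator object

enumerate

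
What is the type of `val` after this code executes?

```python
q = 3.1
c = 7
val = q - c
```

float - int returns float (3.1 - 7 = -3.9)

float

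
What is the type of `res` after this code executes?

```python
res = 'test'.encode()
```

str.encode() returns bytes

bytes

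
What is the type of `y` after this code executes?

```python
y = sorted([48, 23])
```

sorted() always returns list

list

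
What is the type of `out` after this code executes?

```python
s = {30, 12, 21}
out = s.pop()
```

Popping from a set of ints returns int

int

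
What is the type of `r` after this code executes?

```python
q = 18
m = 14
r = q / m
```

int / int always returns float in Python 3 (18 / 14 = 1.28571)

float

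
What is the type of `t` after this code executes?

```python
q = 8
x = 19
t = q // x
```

int // int returns int (8 // 19 = 0)

int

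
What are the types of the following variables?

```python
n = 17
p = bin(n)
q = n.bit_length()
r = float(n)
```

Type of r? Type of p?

float() returns float; bin() returns str

float, str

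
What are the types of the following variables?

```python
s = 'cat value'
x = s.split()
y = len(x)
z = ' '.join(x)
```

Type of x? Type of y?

str.split() returns list; len() returns int

list, int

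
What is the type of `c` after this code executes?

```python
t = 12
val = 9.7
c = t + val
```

int + float returns float (12 + 9.7 = 21.7)

float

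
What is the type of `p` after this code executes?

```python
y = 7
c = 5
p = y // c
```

int // int returns int (7 // 5 = 1)

int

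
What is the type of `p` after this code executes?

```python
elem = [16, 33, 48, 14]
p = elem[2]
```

Indexing a list of ints returns int (elem[2] = 48)

int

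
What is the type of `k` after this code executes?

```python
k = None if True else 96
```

Ternary: condition is True, if branch (None) taken → NoneType

NoneType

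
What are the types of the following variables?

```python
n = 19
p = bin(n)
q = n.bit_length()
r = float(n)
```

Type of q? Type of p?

int.bit_length() returns int; bin() returns str

int, str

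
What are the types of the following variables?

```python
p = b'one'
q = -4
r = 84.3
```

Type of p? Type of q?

p is bytes; q is int

bytes, int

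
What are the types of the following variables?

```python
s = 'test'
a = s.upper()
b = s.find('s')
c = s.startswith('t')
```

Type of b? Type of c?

str.find() returns int; str.startswith() returns bool

int, bool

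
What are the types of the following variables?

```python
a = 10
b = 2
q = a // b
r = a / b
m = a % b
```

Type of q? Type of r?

int // int returns int; int / int returns float

int, float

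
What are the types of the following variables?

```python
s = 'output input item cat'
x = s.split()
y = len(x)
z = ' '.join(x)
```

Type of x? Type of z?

str.split() returns list; str.join() returns str

list, str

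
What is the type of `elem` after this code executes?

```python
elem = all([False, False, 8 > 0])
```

all() returns bool

bool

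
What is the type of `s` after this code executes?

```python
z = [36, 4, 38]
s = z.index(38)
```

list.index() returns int

int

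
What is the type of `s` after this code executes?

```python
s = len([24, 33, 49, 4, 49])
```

len() always returns int

int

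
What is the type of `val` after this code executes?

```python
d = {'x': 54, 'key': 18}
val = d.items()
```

dict.items() returns a dict_items view

dict_items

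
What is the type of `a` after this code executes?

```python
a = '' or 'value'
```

'or' returns first truthy value ('value', which is str)

str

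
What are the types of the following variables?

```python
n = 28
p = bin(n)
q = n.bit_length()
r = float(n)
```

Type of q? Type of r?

int.bit_length() returns int; float() returns float

int, float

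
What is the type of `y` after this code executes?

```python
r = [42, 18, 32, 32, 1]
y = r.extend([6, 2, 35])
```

list.extend() returns None

NoneType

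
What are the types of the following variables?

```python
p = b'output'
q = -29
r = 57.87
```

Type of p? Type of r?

p is bytes; r is float

bytes, float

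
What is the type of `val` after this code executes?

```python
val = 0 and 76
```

'and' returns the first falsy value (0, which is int)

int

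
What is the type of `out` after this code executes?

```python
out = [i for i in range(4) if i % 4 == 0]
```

A list comprehension [...] produces a list

list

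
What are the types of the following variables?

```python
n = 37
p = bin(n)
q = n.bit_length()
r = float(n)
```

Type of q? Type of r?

int.bit_length() returns int; float() returns float

int, float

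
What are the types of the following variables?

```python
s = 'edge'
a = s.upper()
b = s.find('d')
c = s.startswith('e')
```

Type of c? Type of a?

str.startswith() returns bool; str.upper() returns str

bool, str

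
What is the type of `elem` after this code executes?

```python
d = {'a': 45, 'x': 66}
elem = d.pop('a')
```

dict.pop() returns the value (int)

int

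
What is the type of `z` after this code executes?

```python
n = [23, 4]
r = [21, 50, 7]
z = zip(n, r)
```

zip() returns a zip iterator object

zip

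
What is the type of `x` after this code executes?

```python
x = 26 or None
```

'or' returns first truthy value (26, int)

int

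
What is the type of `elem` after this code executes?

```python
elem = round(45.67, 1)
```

round() with ndigits arg returns float

float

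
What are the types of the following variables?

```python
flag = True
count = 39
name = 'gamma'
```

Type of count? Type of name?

count is int; name is str

int, str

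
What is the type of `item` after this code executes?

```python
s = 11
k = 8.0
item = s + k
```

int + float returns float (11 + 8.0 = 19.0)

float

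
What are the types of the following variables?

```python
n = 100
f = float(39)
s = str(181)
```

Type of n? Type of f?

n is int; f is float

int, float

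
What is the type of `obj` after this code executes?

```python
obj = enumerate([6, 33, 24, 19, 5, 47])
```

enumerate() returns an enumerate iterator object

enumerate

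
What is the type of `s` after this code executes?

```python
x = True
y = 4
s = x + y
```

bool + int returns int (True is 1, so 1 + 4 = 5)

int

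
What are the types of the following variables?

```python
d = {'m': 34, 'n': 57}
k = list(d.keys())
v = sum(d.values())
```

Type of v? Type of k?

sum of int values returns int; list(...) returns list

int, list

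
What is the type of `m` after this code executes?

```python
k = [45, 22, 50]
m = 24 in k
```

'in' operator returns bool

bool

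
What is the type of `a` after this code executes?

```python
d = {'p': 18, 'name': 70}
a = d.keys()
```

.keys() returns a dict_keys view object

dict_keys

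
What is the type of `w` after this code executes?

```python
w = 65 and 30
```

'and' returns the last value when all truthy (30, which is int)

int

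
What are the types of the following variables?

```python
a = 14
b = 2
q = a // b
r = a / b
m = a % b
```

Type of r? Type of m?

int / int returns float; int % int returns int

float, int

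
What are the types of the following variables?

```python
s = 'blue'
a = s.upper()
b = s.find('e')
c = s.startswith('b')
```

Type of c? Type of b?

str.startswith() returns bool; str.find() returns int

bool, int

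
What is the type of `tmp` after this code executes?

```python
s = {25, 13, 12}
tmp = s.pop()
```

Popping from a set of ints returns int

int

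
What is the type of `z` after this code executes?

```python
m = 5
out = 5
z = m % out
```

int % int returns int (5 % 5 = 0)

int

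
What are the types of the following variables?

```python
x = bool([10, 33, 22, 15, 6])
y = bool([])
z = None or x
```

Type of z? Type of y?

None or <bool> returns the bool; bool() returns bool

bool, bool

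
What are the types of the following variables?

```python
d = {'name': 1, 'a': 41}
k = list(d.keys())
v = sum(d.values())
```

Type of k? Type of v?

list(...) returns list; sum of int values returns int

list, int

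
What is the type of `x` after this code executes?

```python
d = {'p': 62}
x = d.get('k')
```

dict.get() returns None when key 'k' is not found and no default given

NoneType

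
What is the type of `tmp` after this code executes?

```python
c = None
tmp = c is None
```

'is' comparison returns bool

bool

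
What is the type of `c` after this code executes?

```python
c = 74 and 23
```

'and' returns the last value when all truthy (23, which is int)

int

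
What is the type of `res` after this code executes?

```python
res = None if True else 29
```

Ternary: condition is True, if branch (None) taken → NoneType

NoneType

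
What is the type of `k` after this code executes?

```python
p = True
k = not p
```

'not' always returns bool

bool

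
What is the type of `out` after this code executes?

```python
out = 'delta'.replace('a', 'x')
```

str.replace() returns str

str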